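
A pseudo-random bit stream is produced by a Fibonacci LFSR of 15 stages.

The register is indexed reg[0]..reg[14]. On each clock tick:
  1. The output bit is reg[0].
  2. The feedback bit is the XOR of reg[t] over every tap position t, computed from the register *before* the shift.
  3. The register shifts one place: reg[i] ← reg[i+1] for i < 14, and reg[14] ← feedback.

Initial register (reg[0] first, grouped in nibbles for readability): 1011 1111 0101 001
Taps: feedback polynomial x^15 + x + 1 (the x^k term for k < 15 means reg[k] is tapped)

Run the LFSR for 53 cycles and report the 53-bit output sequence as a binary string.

10111111010100111000001111101001000010000111011000110

tick  register→output (feedback)
  0  101111110101001→1 (1)
  1  011111101010011→0 (1)
  2  111111010100111→1 (0)
  3  111110101001110→1 (0)
  4  111101010011100→1 (0)
  5  111010100111000→1 (0)
  6  110101001110000→1 (0)
  7  101010011100000→1 (1)
  8  010100111000001→0 (1)
  9  101001110000011→1 (1)
 10  010011100000111→0 (1)
 11  100111000001111→1 (1)
 12  001110000011111→0 (0)
 13  011100000111110→0 (1)
 14  111000001111101→1 (0)
 15  110000011111010→1 (0)
 16  100000111110100→1 (1)
 17  000001111101001→0 (0)
 18  000011111010010→0 (0)
 19  000111110100100→0 (0)
 20  001111101001000→0 (0)
 21  011111010010000→0 (1)
 22  111110100100001→1 (0)
 23  111101001000010→1 (0)
 24  111010010000100→1 (0)
 25  110100100001000→1 (0)
 26  101001000010000→1 (1)
 27  010010000100001→0 (1)
 28  100100001000011→1 (1)
 29  001000010000111→0 (0)
 30  010000100001110→0 (1)
 31  100001000011101→1 (1)
 32  000010000111011→0 (0)
 33  000100001110110→0 (0)
 34  001000011101100→0 (0)
 35  010000111011000→0 (1)
 36  100001110110001→1 (1)
 37  000011101100011→0 (0)
 38  000111011000110→0 (0)
 39  001110110001100→0 (0)
 40  011101100011000→0 (1)
 41  111011000110001→1 (0)
 42  110110001100010→1 (0)
 43  101100011000100→1 (1)
 44  011000110001001→0 (1)
 45  110001100010011→1 (0)
 46  100011000100110→1 (1)
 47  000110001001101→0 (0)
 48  001100010011010→0 (0)
 49  011000100110100→0 (1)
 50  110001001101001→1 (0)
 51  100010011010010→1 (1)
 52  000100110100101→0 (0)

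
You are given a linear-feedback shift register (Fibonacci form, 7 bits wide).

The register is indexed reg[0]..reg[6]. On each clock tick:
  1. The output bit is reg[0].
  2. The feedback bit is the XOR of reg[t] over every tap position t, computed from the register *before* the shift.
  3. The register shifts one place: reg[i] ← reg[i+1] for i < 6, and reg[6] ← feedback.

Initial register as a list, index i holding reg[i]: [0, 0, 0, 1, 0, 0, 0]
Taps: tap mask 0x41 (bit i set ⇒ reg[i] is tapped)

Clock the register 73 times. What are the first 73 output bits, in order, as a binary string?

k : reg_k → out_k, fb_k
0: 0001000 → 0, fb=0
1: 0010000 → 0, fb=0
2: 0100000 → 0, fb=0
3: 1000000 → 1, fb=1
4: 0000001 → 0, fb=1
5: 0000011 → 0, fb=1
6: 0000111 → 0, fb=1
7: 0001111 → 0, fb=1
8: 0011111 → 0, fb=1
9: 0111111 → 0, fb=1
10: 1111111 → 1, fb=0
11: 1111110 → 1, fb=1
12: 1111101 → 1, fb=0
13: 1111010 → 1, fb=1
14: 1110101 → 1, fb=0
15: 1101010 → 1, fb=1
16: 1010101 → 1, fb=0
17: 0101010 → 0, fb=0
18: 1010100 → 1, fb=1
19: 0101001 → 0, fb=1
20: 1010011 → 1, fb=0
21: 0100110 → 0, fb=0
22: 1001100 → 1, fb=1
23: 0011001 → 0, fb=1
24: 0110011 → 0, fb=1
25: 1100111 → 1, fb=0
26: 1001110 → 1, fb=1
27: 0011101 → 0, fb=1
28: 0111011 → 0, fb=1
29: 1110111 → 1, fb=0
30: 1101110 → 1, fb=1
31: 1011101 → 1, fb=0
32: 0111010 → 0, fb=0
33: 1110100 → 1, fb=1
34: 1101001 → 1, fb=0
35: 1010010 → 1, fb=1
36: 0100101 → 0, fb=1
37: 1001011 → 1, fb=0
38: 0010110 → 0, fb=0
39: 0101100 → 0, fb=0
40: 1011000 → 1, fb=1
41: 0110001 → 0, fb=1
42: 1100011 → 1, fb=0
43: 1000110 → 1, fb=1
44: 0001101 → 0, fb=1
45: 0011011 → 0, fb=1
46: 0110111 → 0, fb=1
47: 1101111 → 1, fb=0
48: 1011110 → 1, fb=1
49: 0111101 → 0, fb=1
50: 1111011 → 1, fb=0
51: 1110110 → 1, fb=1
52: 1101101 → 1, fb=0
53: 1011010 → 1, fb=1
54: 0110101 → 0, fb=1
55: 1101011 → 1, fb=0
56: 1010110 → 1, fb=1
57: 0101101 → 0, fb=1
58: 1011011 → 1, fb=0
59: 0110110 → 0, fb=0
60: 1101100 → 1, fb=1
61: 1011001 → 1, fb=0
62: 0110010 → 0, fb=0
63: 1100100 → 1, fb=1
64: 1001001 → 1, fb=0
65: 0010010 → 0, fb=0
66: 0100100 → 0, fb=0
67: 1001000 → 1, fb=1
68: 0010001 → 0, fb=1
69: 0100011 → 0, fb=1
70: 1000111 → 1, fb=0
71: 0001110 → 0, fb=0
72: 0011100 → 0, fb=0

0001000000111111101010100110011101110100101100011011110110101101100100100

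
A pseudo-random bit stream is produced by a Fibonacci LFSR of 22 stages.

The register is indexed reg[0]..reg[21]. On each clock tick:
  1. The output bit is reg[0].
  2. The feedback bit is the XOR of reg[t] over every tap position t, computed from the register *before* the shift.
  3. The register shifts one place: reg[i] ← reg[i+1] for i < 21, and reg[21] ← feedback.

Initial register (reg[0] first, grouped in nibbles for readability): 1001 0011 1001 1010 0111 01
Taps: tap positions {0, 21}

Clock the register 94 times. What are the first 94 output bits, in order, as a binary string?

1001001110011010011101000111010001001110100111101001111000101100010100111010111100100001100010

k : reg_k → out_k, fb_k
0: 1001001110011010011101 → 1, fb=0
1: 0010011100110100111010 → 0, fb=0
2: 0100111001101001110100 → 0, fb=0
3: 1001110011010011101000 → 1, fb=1
4: 0011100110100111010001 → 0, fb=1
5: 0111001101001110100011 → 0, fb=1
6: 1110011010011101000111 → 1, fb=0
7: 1100110100111010001110 → 1, fb=1
8: 1001101001110100011101 → 1, fb=0
9: 0011010011101000111010 → 0, fb=0
10: 0110100111010001110100 → 0, fb=0
11: 1101001110100011101000 → 1, fb=1
12: 1010011101000111010001 → 1, fb=0
13: 0100111010001110100010 → 0, fb=0
14: 1001110100011101000100 → 1, fb=1
15: 0011101000111010001001 → 0, fb=1
16: 0111010001110100010011 → 0, fb=1
17: 1110100011101000100111 → 1, fb=0
18: 1101000111010001001110 → 1, fb=1
19: 1010001110100010011101 → 1, fb=0
20: 0100011101000100111010 → 0, fb=0
21: 1000111010001001110100 → 1, fb=1
22: 0001110100010011101001 → 0, fb=1
23: 0011101000100111010011 → 0, fb=1
24: 0111010001001110100111 → 0, fb=1
25: 1110100010011101001111 → 1, fb=0
26: 1101000100111010011110 → 1, fb=1
27: 1010001001110100111101 → 1, fb=0
28: 0100010011101001111010 → 0, fb=0
29: 1000100111010011110100 → 1, fb=1
30: 0001001110100111101001 → 0, fb=1
31: 0010011101001111010011 → 0, fb=1
32: 0100111010011110100111 → 0, fb=1
33: 1001110100111101001111 → 1, fb=0
34: 0011101001111010011110 → 0, fb=0
35: 0111010011110100111100 → 0, fb=0
36: 1110100111101001111000 → 1, fb=1
37: 1101001111010011110001 → 1, fb=0
38: 1010011110100111100010 → 1, fb=1
39: 0100111101001111000101 → 0, fb=1
40: 1001111010011110001011 → 1, fb=0
41: 0011110100111100010110 → 0, fb=0
42: 0111101001111000101100 → 0, fb=0
43: 1111010011110001011000 → 1, fb=1
44: 1110100111100010110001 → 1, fb=0
45: 1101001111000101100010 → 1, fb=1
46: 1010011110001011000101 → 1, fb=0
47: 0100111100010110001010 → 0, fb=0
48: 1001111000101100010100 → 1, fb=1
49: 0011110001011000101001 → 0, fb=1
50: 0111100010110001010011 → 0, fb=1
51: 1111000101100010100111 → 1, fb=0
52: 1110001011000101001110 → 1, fb=1
53: 1100010110001010011101 → 1, fb=0
54: 1000101100010100111010 → 1, fb=1
55: 0001011000101001110101 → 0, fb=1
56: 0010110001010011101011 → 0, fb=1
57: 0101100010100111010111 → 0, fb=1
58: 1011000101001110101111 → 1, fb=0
59: 0110001010011101011110 → 0, fb=0
60: 1100010100111010111100 → 1, fb=1
61: 1000101001110101111001 → 1, fb=0
62: 0001010011101011110010 → 0, fb=0
63: 0010100111010111100100 → 0, fb=0
64: 0101001110101111001000 → 0, fb=0
65: 1010011101011110010000 → 1, fb=1
66: 0100111010111100100001 → 0, fb=1
67: 1001110101111001000011 → 1, fb=0
68: 0011101011110010000110 → 0, fb=0
69: 0111010111100100001100 → 0, fb=0
70: 1110101111001000011000 → 1, fb=1
71: 1101011110010000110001 → 1, fb=0
72: 1010111100100001100010 → 1, fb=1
73: 0101111001000011000101 → 0, fb=1
74: 1011110010000110001011 → 1, fb=0
75: 0111100100001100010110 → 0, fb=0
76: 1111001000011000101100 → 1, fb=1
77: 1110010000110001011001 → 1, fb=0
78: 1100100001100010110010 → 1, fb=1
79: 1001000011000101100101 → 1, fb=0
80: 0010000110001011001010 → 0, fb=0
81: 0100001100010110010100 → 0, fb=0
82: 1000011000101100101000 → 1, fb=1
83: 0000110001011001010001 → 0, fb=1
84: 0001100010110010100011 → 0, fb=1
85: 0011000101100101000111 → 0, fb=1
86: 0110001011001010001111 → 0, fb=1
87: 1100010110010100011111 → 1, fb=0
88: 1000101100101000111110 → 1, fb=1
89: 0001011001010001111101 → 0, fb=1
90: 0010110010100011111011 → 0, fb=1
91: 0101100101000111110111 → 0, fb=1
92: 1011001010001111101111 → 1, fb=0
93: 0110010100011111011110 → 0, fb=0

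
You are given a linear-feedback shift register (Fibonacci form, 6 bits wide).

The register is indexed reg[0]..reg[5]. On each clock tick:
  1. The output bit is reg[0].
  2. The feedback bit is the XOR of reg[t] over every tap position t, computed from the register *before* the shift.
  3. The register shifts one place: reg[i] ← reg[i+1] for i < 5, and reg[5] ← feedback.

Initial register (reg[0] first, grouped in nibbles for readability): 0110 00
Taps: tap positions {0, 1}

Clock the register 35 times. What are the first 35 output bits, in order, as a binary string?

step | reg (before) | out | fb
   0 | 011000 | 0 | 1
   1 | 110001 | 1 | 0
   2 | 100010 | 1 | 1
   3 | 000101 | 0 | 0
   4 | 001010 | 0 | 0
   5 | 010100 | 0 | 1
   6 | 101001 | 1 | 1
   7 | 010011 | 0 | 1
   8 | 100111 | 1 | 1
   9 | 001111 | 0 | 0
  10 | 011110 | 0 | 1
  11 | 111101 | 1 | 0
  12 | 111010 | 1 | 0
  13 | 110100 | 1 | 0
  14 | 101000 | 1 | 1
  15 | 010001 | 0 | 1
  16 | 100011 | 1 | 1
  17 | 000111 | 0 | 0
  18 | 001110 | 0 | 0
  19 | 011100 | 0 | 1
  20 | 111001 | 1 | 0
  21 | 110010 | 1 | 0
  22 | 100100 | 1 | 1
  23 | 001001 | 0 | 0
  24 | 010010 | 0 | 1
  25 | 100101 | 1 | 1
  26 | 001011 | 0 | 0
  27 | 010110 | 0 | 1
  28 | 101101 | 1 | 1
  29 | 011011 | 0 | 1
  30 | 110111 | 1 | 0
  31 | 101110 | 1 | 1
  32 | 011101 | 0 | 1
  33 | 111011 | 1 | 0
  34 | 110110 | 1 | 0

01100010100111101000111001001011011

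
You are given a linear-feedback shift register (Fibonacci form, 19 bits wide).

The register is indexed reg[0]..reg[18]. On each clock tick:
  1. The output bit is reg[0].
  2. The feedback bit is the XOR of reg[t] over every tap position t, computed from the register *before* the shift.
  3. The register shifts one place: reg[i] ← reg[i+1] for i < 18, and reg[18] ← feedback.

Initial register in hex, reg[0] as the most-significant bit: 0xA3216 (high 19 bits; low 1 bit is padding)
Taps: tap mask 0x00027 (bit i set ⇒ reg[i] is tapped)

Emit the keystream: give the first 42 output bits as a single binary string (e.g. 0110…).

101000110010000101100001101110010100001001

k : reg_k → out_k, fb_k
0: 1010001100100001011 → 1, fb=0
1: 0100011001000010110 → 0, fb=0
2: 1000110010000101100 → 1, fb=0
3: 0001100100001011000 → 0, fb=0
4: 0011001000010110000 → 0, fb=1
5: 0110010000101100001 → 0, fb=1
6: 1100100001011000011 → 1, fb=0
7: 1001000010110000110 → 1, fb=1
8: 0010000101100001101 → 0, fb=1
9: 0100001011000011011 → 0, fb=1
10: 1000010110000110111 → 1, fb=0
11: 0000101100001101110 → 0, fb=0
12: 0001011000011011100 → 0, fb=1
13: 0010110000110111001 → 0, fb=0
14: 0101100001101110010 → 0, fb=1
15: 1011000011011100101 → 1, fb=0
16: 0110000110111001010 → 0, fb=0
17: 1100001101110010100 → 1, fb=0
18: 1000011011100101000 → 1, fb=0
19: 0000110111001010000 → 0, fb=1
20: 0001101110010100001 → 0, fb=0
21: 0011011100101000010 → 0, fb=0
22: 0110111001010000100 → 0, fb=1
23: 1101110010100001001 → 1, fb=1
24: 1011100101000010011 → 1, fb=0
25: 0111001010000100110 → 0, fb=0
26: 1110010100001001100 → 1, fb=0
27: 1100101000010011000 → 1, fb=0
28: 1001010000100110000 → 1, fb=0
29: 0010100001001100000 → 0, fb=1
30: 0101000010011000001 → 0, fb=1
31: 1010000100110000011 → 1, fb=0
32: 0100001001100000110 → 0, fb=1
33: 1000010011000001101 → 1, fb=0
34: 0000100110000011010 → 0, fb=0
35: 0001001100000110100 → 0, fb=0
36: 0010011000001101000 → 0, fb=0
37: 0100110000011010000 → 0, fb=0
38: 1001100000110100000 → 1, fb=1
39: 0011000001101000001 → 0, fb=1
40: 0110000011010000011 → 0, fb=0
41: 1100000110100000110 → 1, fb=0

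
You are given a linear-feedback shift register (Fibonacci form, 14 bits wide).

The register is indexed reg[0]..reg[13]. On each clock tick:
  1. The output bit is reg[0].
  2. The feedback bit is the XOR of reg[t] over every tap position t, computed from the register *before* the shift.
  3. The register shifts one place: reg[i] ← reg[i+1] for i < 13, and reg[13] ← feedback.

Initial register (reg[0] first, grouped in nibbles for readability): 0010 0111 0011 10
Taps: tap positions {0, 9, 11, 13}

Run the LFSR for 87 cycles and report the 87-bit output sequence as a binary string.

tick  register→output (feedback)
  0  00100111001110→0 (1)
  1  01001110011101→0 (1)
  2  10011100111011→1 (1)
  3  00111001110111→0 (1)
  4  01110011101111→0 (0)
  5  11100111011110→1 (1)
  6  11001110111101→1 (0)
  7  10011101111010→1 (0)
  8  00111011110100→0 (0)
  9  01110111101000→0 (0)
 10  11101111010000→1 (0)
 11  11011110100000→1 (1)
 12  10111101000001→1 (0)
 13  01111010000010→0 (0)
 14  11110100000100→1 (0)
 15  11101000001000→1 (1)
 16  11010000010001→1 (1)
 17  10100000100011→1 (0)
 18  01000001000110→0 (1)
 19  10000010001101→1 (1)
 20  00000100011011→0 (0)
 21  00001000110110→0 (0)
 22  00010001101100→0 (1)
 23  00100011011001→0 (0)
 24  01000110110010→0 (1)
 25  10001101100101→1 (1)
 26  00011011001011→0 (1)
 27  00110110010111→0 (1)
 28  01101100101111→0 (0)
 29  11011001011110→1 (1)
 30  10110010111101→1 (0)
 31  01100101111010→0 (1)
 32  11001011110101→1 (0)
 33  10010111101010→1 (1)
 34  00101111010101→0 (1)
 35  01011110101011→0 (1)
 36  10111101010111→1 (0)
 37  01111010101110→0 (1)
 38  11110101011101→1 (0)
 39  11101010111010→1 (0)
 40  11010101110100→1 (1)
 41  10101011101001→1 (0)
 42  01010111010010→0 (1)
 43  10101110100101→1 (1)
 44  01011101001011→0 (1)
 45  10111010010111→1 (0)
 46  01110100101110→0 (1)
 47  11101001011101→1 (0)
 48  11010010111010→1 (0)
 49  10100101110100→1 (1)
 50  01001011101001→0 (1)
 51  10010111010011→1 (1)
 52  00101110100111→0 (0)
 53  01011101001110→0 (1)
 54  10111010011101→1 (0)
 55  01110100111010→0 (1)
 56  11101001110101→1 (0)
 57  11010011101010→1 (1)
 58  10100111010101→1 (0)
 59  01001110101010→0 (0)
 60  10011101010100→1 (1)
 61  00111010101001→0 (1)
 62  01110101010011→0 (0)
 63  11101010100110→1 (0)
 64  11010101001100→1 (0)
 65  10101010011000→1 (0)
 66  01010100110000→0 (1)
 67  10101001100001→1 (0)
 68  01010011000010→0 (0)
 69  10100110000100→1 (0)
 70  01001100001000→0 (0)
 71  10011000010000→1 (0)
 72  00110000100000→0 (0)
 73  01100001000000→0 (0)
 74  11000010000000→1 (1)
 75  10000100000001→1 (0)
 76  00001000000010→0 (0)
 77  00010000000100→0 (1)
 78  00100000001001→0 (1)
 79  01000000010011→0 (0)
 80  10000000100110→1 (0)
 81  00000001001100→0 (1)
 82  00000010011001→0 (0)
 83  00000100110010→0 (1)
 84  00001001100101→0 (0)
 85  00010011001010→0 (0)
 86  00100110010100→0 (0)

001001110011101111010000010001101100101111010101110100101110100111010101001100001000000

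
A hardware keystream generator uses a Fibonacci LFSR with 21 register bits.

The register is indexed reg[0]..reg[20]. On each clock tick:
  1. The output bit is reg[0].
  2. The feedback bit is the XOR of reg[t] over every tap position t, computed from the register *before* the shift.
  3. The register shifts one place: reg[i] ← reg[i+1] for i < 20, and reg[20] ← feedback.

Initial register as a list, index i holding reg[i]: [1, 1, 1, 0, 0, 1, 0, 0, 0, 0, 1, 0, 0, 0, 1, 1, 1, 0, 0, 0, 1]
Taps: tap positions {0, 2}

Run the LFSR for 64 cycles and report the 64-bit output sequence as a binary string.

1110010000100011100010111010010101101101001010011000011011001100

tick  register→output (feedback)
  0  111001000010001110001→1 (0)
  1  110010000100011100010→1 (1)
  2  100100001000111000101→1 (1)
  3  001000010001110001011→0 (1)
  4  010000100011100010111→0 (0)
  5  100001000111000101110→1 (1)
  6  000010001110001011101→0 (0)
  7  000100011100010111010→0 (0)
  8  001000111000101110100→0 (1)
  9  010001110001011101001→0 (0)
 10  100011100010111010010→1 (1)
 11  000111000101110100101→0 (0)
 12  001110001011101001010→0 (1)
 13  011100010111010010101→0 (1)
 14  111000101110100101011→1 (0)
 15  110001011101001010110→1 (1)
 16  100010111010010101101→1 (1)
 17  000101110100101011011→0 (0)
 18  001011101001010110110→0 (1)
 19  010111010010101101101→0 (0)
 20  101110100101011011010→1 (0)
 21  011101001010110110100→0 (1)
 22  111010010101101101001→1 (0)
 23  110100101011011010010→1 (1)
 24  101001010110110100101→1 (0)
 25  010010101101101001010→0 (0)
 26  100101011011010010100→1 (1)
 27  001010110110100101001→0 (1)
 28  010101101101001010011→0 (0)
 29  101011011010010100110→1 (0)
 30  010110110100101001100→0 (0)
 31  101101101001010011000→1 (0)
 32  011011010010100110000→0 (1)
 33  110110100101001100001→1 (1)
 34  101101001010011000011→1 (0)
 35  011010010100110000110→0 (1)
 36  110100101001100001101→1 (1)
 37  101001010011000011011→1 (0)
 38  010010100110000110110→0 (0)
 39  100101001100001101100→1 (1)
 40  001010011000011011001→0 (1)
 41  010100110000110110011→0 (0)
 42  101001100001101100110→1 (0)
 43  010011000011011001100→0 (0)
 44  100110000110110011000→1 (1)
 45  001100001101100110001→0 (1)
 46  011000011011001100011→0 (1)
 47  110000110110011000111→1 (1)
 48  100001101100110001111→1 (1)
 49  000011011001100011111→0 (0)
 50  000110110011000111110→0 (0)
 51  001101100110001111100→0 (1)
 52  011011001100011111001→0 (1)
 53  110110011000111110011→1 (1)
 54  101100110001111100111→1 (0)
 55  011001100011111001110→0 (1)
 56  110011000111110011101→1 (1)
 57  100110001111100111011→1 (1)
 58  001100011111001110111→0 (1)
 59  011000111110011101111→0 (1)
 60  110001111100111011111→1 (1)
 61  100011111001110111111→1 (1)
 62  000111110011101111111→0 (0)
 63  001111100111011111110→0 (1)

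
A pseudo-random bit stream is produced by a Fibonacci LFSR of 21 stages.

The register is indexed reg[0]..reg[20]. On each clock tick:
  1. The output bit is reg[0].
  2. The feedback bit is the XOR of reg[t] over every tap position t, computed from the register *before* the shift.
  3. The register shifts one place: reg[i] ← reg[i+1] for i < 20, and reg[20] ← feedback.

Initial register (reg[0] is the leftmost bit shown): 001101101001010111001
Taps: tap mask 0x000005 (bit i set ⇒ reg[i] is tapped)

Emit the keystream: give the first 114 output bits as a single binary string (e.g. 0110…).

k : reg_k → out_k, fb_k
0: 001101101001010111001 → 0, fb=1
1: 011011010010101110011 → 0, fb=1
2: 110110100101011100111 → 1, fb=1
3: 101101001010111001111 → 1, fb=0
4: 011010010101110011110 → 0, fb=1
5: 110100101011100111101 → 1, fb=1
6: 101001010111001111011 → 1, fb=0
7: 010010101110011110110 → 0, fb=0
8: 100101011100111101100 → 1, fb=1
9: 001010111001111011001 → 0, fb=1
10: 010101110011110110011 → 0, fb=0
11: 101011100111101100110 → 1, fb=0
12: 010111001111011001100 → 0, fb=0
13: 101110011110110011000 → 1, fb=0
14: 011100111101100110000 → 0, fb=1
15: 111001111011001100001 → 1, fb=0
16: 110011110110011000010 → 1, fb=1
17: 100111101100110000101 → 1, fb=1
18: 001111011001100001011 → 0, fb=1
19: 011110110011000010111 → 0, fb=1
20: 111101100110000101111 → 1, fb=0
21: 111011001100001011110 → 1, fb=0
22: 110110011000010111100 → 1, fb=1
23: 101100110000101111001 → 1, fb=0
24: 011001100001011110010 → 0, fb=1
25: 110011000010111100101 → 1, fb=1
26: 100110000101111001011 → 1, fb=1
27: 001100001011110010111 → 0, fb=1
28: 011000010111100101111 → 0, fb=1
29: 110000101111001011111 → 1, fb=1
30: 100001011110010111111 → 1, fb=1
31: 000010111100101111111 → 0, fb=0
32: 000101111001011111110 → 0, fb=0
33: 001011110010111111100 → 0, fb=1
34: 010111100101111111001 → 0, fb=0
35: 101111001011111110010 → 1, fb=0
36: 011110010111111100100 → 0, fb=1
37: 111100101111111001001 → 1, fb=0
38: 111001011111110010010 → 1, fb=0
39: 110010111111100100100 → 1, fb=1
40: 100101111111001001001 → 1, fb=1
41: 001011111110010010011 → 0, fb=1
42: 010111111100100100111 → 0, fb=0
43: 101111111001001001110 → 1, fb=0
44: 011111110010010011100 → 0, fb=1
45: 111111100100100111001 → 1, fb=0
46: 111111001001001110010 → 1, fb=0
47: 111110010010011100100 → 1, fb=0
48: 111100100100111001000 → 1, fb=0
49: 111001001001110010000 → 1, fb=0
50: 110010010011100100000 → 1, fb=1
51: 100100100111001000001 → 1, fb=1
52: 001001001110010000011 → 0, fb=1
53: 010010011100100000111 → 0, fb=0
54: 100100111001000001110 → 1, fb=1
55: 001001110010000011101 → 0, fb=1
56: 010011100100000111011 → 0, fb=0
57: 100111001000001110110 → 1, fb=1
58: 001110010000011101101 → 0, fb=1
59: 011100100000111011011 → 0, fb=1
60: 111001000001110110111 → 1, fb=0
61: 110010000011101101110 → 1, fb=1
62: 100100000111011011101 → 1, fb=1
63: 001000001110110111011 → 0, fb=1
64: 010000011101101110111 → 0, fb=0
65: 100000111011011101110 → 1, fb=1
66: 000001110110111011101 → 0, fb=0
67: 000011101101110111010 → 0, fb=0
68: 000111011011101110100 → 0, fb=0
69: 001110110111011101000 → 0, fb=1
70: 011101101110111010001 → 0, fb=1
71: 111011011101110100011 → 1, fb=0
72: 110110111011101000110 → 1, fb=1
73: 101101110111010001101 → 1, fb=0
74: 011011101110100011010 → 0, fb=1
75: 110111011101000110101 → 1, fb=1
76: 101110111010001101011 → 1, fb=0
77: 011101110100011010110 → 0, fb=1
78: 111011101000110101101 → 1, fb=0
79: 110111010001101011010 → 1, fb=1
80: 101110100011010110101 → 1, fb=0
81: 011101000110101101010 → 0, fb=1
82: 111010001101011010101 → 1, fb=0
83: 110100011010110101010 → 1, fb=1
84: 101000110101101010101 → 1, fb=0
85: 010001101011010101010 → 0, fb=0
86: 100011010110101010100 → 1, fb=1
87: 000110101101010101001 → 0, fb=0
88: 001101011010101010010 → 0, fb=1
89: 011010110101010100101 → 0, fb=1
90: 110101101010101001011 → 1, fb=1
91: 101011010101010010111 → 1, fb=0
92: 010110101010100101110 → 0, fb=0
93: 101101010101001011100 → 1, fb=0
94: 011010101010010111000 → 0, fb=1
95: 110101010100101110001 → 1, fb=1
96: 101010101001011100011 → 1, fb=0
97: 010101010010111000110 → 0, fb=0
98: 101010100101110001100 → 1, fb=0
99: 010101001011100011000 → 0, fb=0
100: 101010010111000110000 → 1, fb=0
101: 010100101110001100000 → 0, fb=0
102: 101001011100011000000 → 1, fb=0
103: 010010111000110000000 → 0, fb=0
104: 100101110001100000000 → 1, fb=1
105: 001011100011000000001 → 0, fb=1
106: 010111000110000000011 → 0, fb=0
107: 101110001100000000110 → 1, fb=0
108: 011100011000000001100 → 0, fb=1
109: 111000110000000011001 → 1, fb=0
110: 110001100000000110010 → 1, fb=1
111: 100011000000001100101 → 1, fb=1
112: 000110000000011001011 → 0, fb=0
113: 001100000000110010110 → 0, fb=1

001101101001010111001111011001100001011110010111111100100100111001000001110110111011101000110101101010101001011100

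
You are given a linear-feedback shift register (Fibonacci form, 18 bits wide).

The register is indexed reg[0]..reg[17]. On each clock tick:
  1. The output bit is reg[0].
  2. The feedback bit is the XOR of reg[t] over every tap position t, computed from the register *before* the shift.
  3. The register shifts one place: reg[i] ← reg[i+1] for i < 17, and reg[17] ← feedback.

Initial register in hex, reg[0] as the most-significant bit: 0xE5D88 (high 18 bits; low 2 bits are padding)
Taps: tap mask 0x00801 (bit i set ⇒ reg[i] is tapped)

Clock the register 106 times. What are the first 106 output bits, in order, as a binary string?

1110010111011000100010000110011011101111110001100011011110011110101100001000011010100001011000110110111010

tick  register→output (feedback)
  0  111001011101100010→1 (0)
  1  110010111011000100→1 (0)
  2  100101110110001000→1 (1)
  3  001011101100010001→0 (0)
  4  010111011000100010→0 (0)
  5  101110110001000100→1 (0)
  6  011101100010001000→0 (0)
  7  111011000100010000→1 (1)
  8  110110001000100001→1 (1)
  9  101100010001000011→1 (0)
 10  011000100010000110→0 (0)
 11  110001000100001100→1 (1)
 12  100010001000011001→1 (1)
 13  000100010000110011→0 (0)
 14  001000100001100110→0 (1)
 15  010001000011001101→0 (1)
 16  100010000110011011→1 (1)
 17  000100001100110111→0 (0)
 18  001000011001101110→0 (1)
 19  010000110011011101→0 (1)
 20  100001100110111011→1 (1)
 21  000011001101110111→0 (1)
 22  000110011011101111→0 (1)
 23  001100110111011111→0 (1)
 24  011001101110111111→0 (0)
 25  110011011101111110→1 (0)
 26  100110111011111100→1 (0)
 27  001101110111111000→0 (1)
 28  011011101111110001→0 (1)
 29  110111011111100011→1 (0)
 30  101110111111000110→1 (0)
 31  011101111110001100→0 (0)
 32  111011111100011000→1 (1)
 33  110111111000110001→1 (1)
 34  101111110001100011→1 (0)
 35  011111100011000110→0 (1)
 36  111111000110001101→1 (1)
 37  111110001100011011→1 (1)
 38  111100011000110111→1 (1)
 39  111000110001101111→1 (0)
 40  110001100011011110→1 (0)
 41  100011000110111100→1 (1)
 42  000110001101111001→0 (1)
 43  001100011011110011→0 (1)
 44  011000110111100111→0 (1)
 45  110001101111001111→1 (0)
 46  100011011110011110→1 (1)
 47  000110111100111101→0 (0)
 48  001101111001111010→0 (1)
 49  011011110011110101→0 (1)
 50  110111100111101011→1 (0)
 51  101111001111010110→1 (0)
 52  011110011110101100→0 (0)
 53  111100111101011000→1 (0)
 54  111001111010110000→1 (1)
 55  110011110101100001→1 (0)
 56  100111101011000010→1 (0)
 57  001111010110000100→0 (0)
 58  011110101100001000→0 (0)
 59  111101011000010000→1 (1)
 60  111010110000100001→1 (1)
 61  110101100001000011→1 (0)
 62  101011000010000110→1 (1)
 63  010110000100001101→0 (0)
 64  101100001000011010→1 (1)
 65  011000010000110101→0 (0)
 66  110000100001101010→1 (0)
 67  100001000011010100→1 (0)
 68  000010000110101000→0 (0)
 69  000100001101010000→0 (1)
 70  001000011010100001→0 (0)
 71  010000110101000010→0 (1)
 72  100001101010000101→1 (1)
 73  000011010100001011→0 (0)
 74  000110101000010110→0 (0)
 75  001101010000101100→0 (0)
 76  011010100001011000→0 (1)
 77  110101000010110001→1 (1)
 78  101010000101100011→1 (0)
 79  010100001011000110→0 (1)
 80  101000010110001101→1 (1)
 81  010000101100011011→0 (0)
 82  100001011000110110→1 (1)
 83  000010110001101101→0 (1)
 84  000101100011011011→0 (1)
 85  001011000110110111→0 (0)
 86  010110001101101110→0 (1)
 87  101100011011011101→1 (0)
 88  011000110110111010→0 (0)
 89  110001101101110100→1 (0)
 90  100011011011101000→1 (0)
 91  000110110111010000→0 (1)
 92  001101101110100001→0 (0)
 93  011011011101000010→0 (1)
 94  110110111010000101→1 (1)
 95  101101110100001011→1 (1)
 96  011011101000010111→0 (0)
 97  110111010000101110→1 (1)
 98  101110100001011101→1 (0)
 99  011101000010111010→0 (0)
100  111010000101110100→1 (0)
101  110100001011101000→1 (0)
102  101000010111010000→1 (0)
103  010000101110100000→0 (0)
104  100001011101000000→1 (0)
105  000010111010000000→0 (0)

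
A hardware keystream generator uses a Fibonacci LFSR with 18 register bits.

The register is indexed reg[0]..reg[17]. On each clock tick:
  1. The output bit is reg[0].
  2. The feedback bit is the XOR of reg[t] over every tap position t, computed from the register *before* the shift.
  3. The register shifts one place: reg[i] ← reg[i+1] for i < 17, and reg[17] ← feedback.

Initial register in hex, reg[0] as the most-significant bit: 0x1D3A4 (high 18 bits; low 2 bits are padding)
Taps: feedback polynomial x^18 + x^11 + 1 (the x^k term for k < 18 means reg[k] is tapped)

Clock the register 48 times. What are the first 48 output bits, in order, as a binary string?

000111010011101001110011101010011100111101110100

k : reg_k → out_k, fb_k
0: 000111010011101001 → 0, fb=1
1: 001110100111010011 → 0, fb=1
2: 011101001110100111 → 0, fb=0
3: 111010011101001110 → 1, fb=0
4: 110100111010011100 → 1, fb=1
5: 101001110100111001 → 1, fb=1
6: 010011101001110011 → 0, fb=1
7: 100111010011100111 → 1, fb=0
8: 001110100111001110 → 0, fb=1
9: 011101001110011101 → 0, fb=0
10: 111010011100111010 → 1, fb=1
11: 110100111001110101 → 1, fb=0
12: 101001110011101010 → 1, fb=0
13: 010011100111010100 → 0, fb=1
14: 100111001110101001 → 1, fb=1
15: 001110011101010011 → 0, fb=1
16: 011100111010100111 → 0, fb=0
17: 111001110101001110 → 1, fb=0
18: 110011101010011100 → 1, fb=1
19: 100111010100111001 → 1, fb=1
20: 001110101001110011 → 0, fb=1
21: 011101010011100111 → 0, fb=1
22: 111010100111001111 → 1, fb=0
23: 110101001110011110 → 1, fb=1
24: 101010011100111101 → 1, fb=1
25: 010100111001111011 → 0, fb=1
26: 101001110011110111 → 1, fb=0
27: 010011100111101110 → 0, fb=1
28: 100111001111011101 → 1, fb=0
29: 001110011110111010 → 0, fb=0
30: 011100111101110100 → 0, fb=1
31: 111001111011101001 → 1, fb=0
32: 110011110111010010 → 1, fb=0
33: 100111101110100100 → 1, fb=1
34: 001111011101001001 → 0, fb=1
35: 011110111010010011 → 0, fb=0
36: 111101110100100110 → 1, fb=1
37: 111011101001001101 → 1, fb=0
38: 110111010010011010 → 1, fb=1
39: 101110100100110101 → 1, fb=1
40: 011101001001101011 → 0, fb=1
41: 111010010011010111 → 1, fb=0
42: 110100100110101110 → 1, fb=1
43: 101001001101011101 → 1, fb=0
44: 010010011010111010 → 0, fb=0
45: 100100110101110100 → 1, fb=0
46: 001001101011101000 → 0, fb=1
47: 010011010111010001 → 0, fb=1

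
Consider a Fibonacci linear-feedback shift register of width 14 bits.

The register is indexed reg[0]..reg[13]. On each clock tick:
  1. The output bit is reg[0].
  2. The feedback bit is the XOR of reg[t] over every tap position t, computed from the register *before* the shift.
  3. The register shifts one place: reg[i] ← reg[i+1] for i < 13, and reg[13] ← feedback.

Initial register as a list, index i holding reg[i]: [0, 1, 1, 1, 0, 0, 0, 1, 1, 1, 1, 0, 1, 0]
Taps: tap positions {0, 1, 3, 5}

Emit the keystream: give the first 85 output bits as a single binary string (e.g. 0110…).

k : reg_k → out_k, fb_k
0: 01110001111010 → 0, fb=0
1: 11100011110100 → 1, fb=0
2: 11000111101000 → 1, fb=1
3: 10001111010001 → 1, fb=0
4: 00011110100010 → 0, fb=0
5: 00111101000100 → 0, fb=0
6: 01111010001000 → 0, fb=0
7: 11110100010000 → 1, fb=0
8: 11101000100000 → 1, fb=0
9: 11010001000000 → 1, fb=1
10: 10100010000001 → 1, fb=1
11: 01000100000011 → 0, fb=0
12: 10001000000110 → 1, fb=1
13: 00010000001101 → 0, fb=1
14: 00100000011011 → 0, fb=0
15: 01000000110110 → 0, fb=1
16: 10000001101101 → 1, fb=1
17: 00000011011011 → 0, fb=0
18: 00000110110110 → 0, fb=1
19: 00001101101101 → 0, fb=1
20: 00011011011011 → 0, fb=1
21: 00110110110111 → 0, fb=0
22: 01101101101110 → 0, fb=0
23: 11011011011100 → 1, fb=1
24: 10110110111001 → 1, fb=1
25: 01101101110011 → 0, fb=0
26: 11011011100110 → 1, fb=1
27: 10110111001101 → 1, fb=1
28: 01101110011011 → 0, fb=0
29: 11011100110110 → 1, fb=0
30: 10111001101100 → 1, fb=0
31: 01110011011000 → 0, fb=0
32: 11100110110000 → 1, fb=1
33: 11001101100001 → 1, fb=1
34: 10011011000011 → 1, fb=0
35: 00110110000110 → 0, fb=0
36: 01101100001100 → 0, fb=0
37: 11011000011000 → 1, fb=1
38: 10110000110001 → 1, fb=0
39: 01100001100010 → 0, fb=1
40: 11000011000101 → 1, fb=0
41: 10000110001010 → 1, fb=0
42: 00001100010100 → 0, fb=1
43: 00011000101001 → 0, fb=1
44: 00110001010011 → 0, fb=1
45: 01100010100111 → 0, fb=1
46: 11000101001111 → 1, fb=1
47: 10001010011111 → 1, fb=1
48: 00010100111111 → 0, fb=0
49: 00101001111110 → 0, fb=0
50: 01010011111100 → 0, fb=0
51: 10100111111000 → 1, fb=0
52: 01001111110000 → 0, fb=0
53: 10011111100000 → 1, fb=1
54: 00111111000001 → 0, fb=0
55: 01111110000010 → 0, fb=1
56: 11111100000101 → 1, fb=0
57: 11111000001010 → 1, fb=1
58: 11110000010101 → 1, fb=1
59: 11100000101011 → 1, fb=0
60: 11000001010110 → 1, fb=0
61: 10000010101100 → 1, fb=1
62: 00000101011001 → 0, fb=1
63: 00001010110011 → 0, fb=0
64: 00010101100110 → 0, fb=0
65: 00101011001100 → 0, fb=0
66: 01010110011000 → 0, fb=1
67: 10101100110001 → 1, fb=0
68: 01011001100010 → 0, fb=0
69: 10110011000100 → 1, fb=0
70: 01100110001000 → 0, fb=0
71: 11001100010000 → 1, fb=1
72: 10011000100001 → 1, fb=0
73: 00110001000010 → 0, fb=1
74: 01100010000101 → 0, fb=1
75: 11000100001011 → 1, fb=1
76: 10001000010111 → 1, fb=1
77: 00010000101111 → 0, fb=1
78: 00100001011111 → 0, fb=0
79: 01000010111110 → 0, fb=1
80: 10000101111101 → 1, fb=0
81: 00001011111010 → 0, fb=0
82: 00010111110100 → 0, fb=0
83: 00101111101000 → 0, fb=1
84: 01011111010001 → 0, fb=1

0111000111101000100000011011011011100110110000110001010011111100000101011001100010000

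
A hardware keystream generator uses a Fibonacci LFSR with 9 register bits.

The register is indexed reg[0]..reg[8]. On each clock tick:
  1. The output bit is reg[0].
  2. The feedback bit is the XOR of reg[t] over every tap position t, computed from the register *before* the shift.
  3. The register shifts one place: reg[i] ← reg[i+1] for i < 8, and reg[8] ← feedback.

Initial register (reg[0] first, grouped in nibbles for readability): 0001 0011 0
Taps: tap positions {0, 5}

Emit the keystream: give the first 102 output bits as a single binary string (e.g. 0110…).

000100110011101000111110111100000111111111000011110111000010110011011011110100001110011000010010001010

k : reg_k → out_k, fb_k
0: 000100110 → 0, fb=0
1: 001001100 → 0, fb=1
2: 010011001 → 0, fb=1
3: 100110011 → 1, fb=1
4: 001100111 → 0, fb=0
5: 011001110 → 0, fb=1
6: 110011101 → 1, fb=0
7: 100111010 → 1, fb=0
8: 001110100 → 0, fb=0
9: 011101000 → 0, fb=1
10: 111010001 → 1, fb=1
11: 110100011 → 1, fb=1
12: 101000111 → 1, fb=1
13: 010001111 → 0, fb=1
14: 100011111 → 1, fb=0
15: 000111110 → 0, fb=1
16: 001111101 → 0, fb=1
17: 011111011 → 0, fb=1
18: 111110111 → 1, fb=1
19: 111101111 → 1, fb=0
20: 111011110 → 1, fb=0
21: 110111100 → 1, fb=0
22: 101111000 → 1, fb=0
23: 011110000 → 0, fb=0
24: 111100000 → 1, fb=1
25: 111000001 → 1, fb=1
26: 110000011 → 1, fb=1
27: 100000111 → 1, fb=1
28: 000001111 → 0, fb=1
29: 000011111 → 0, fb=1
30: 000111111 → 0, fb=1
31: 001111111 → 0, fb=1
32: 011111111 → 0, fb=1
33: 111111111 → 1, fb=0
34: 111111110 → 1, fb=0
35: 111111100 → 1, fb=0
36: 111111000 → 1, fb=0
37: 111110000 → 1, fb=1
38: 111100001 → 1, fb=1
39: 111000011 → 1, fb=1
40: 110000111 → 1, fb=1
41: 100001111 → 1, fb=0
42: 000011110 → 0, fb=1
43: 000111101 → 0, fb=1
44: 001111011 → 0, fb=1
45: 011110111 → 0, fb=0
46: 111101110 → 1, fb=0
47: 111011100 → 1, fb=0
48: 110111000 → 1, fb=0
49: 101110000 → 1, fb=1
50: 011100001 → 0, fb=0
51: 111000010 → 1, fb=1
52: 110000101 → 1, fb=1
53: 100001011 → 1, fb=0
54: 000010110 → 0, fb=0
55: 000101100 → 0, fb=1
56: 001011001 → 0, fb=1
57: 010110011 → 0, fb=0
58: 101100110 → 1, fb=1
59: 011001101 → 0, fb=1
60: 110011011 → 1, fb=0
61: 100110110 → 1, fb=1
62: 001101101 → 0, fb=1
63: 011011011 → 0, fb=1
64: 110110111 → 1, fb=1
65: 101101111 → 1, fb=0
66: 011011110 → 0, fb=1
67: 110111101 → 1, fb=0
68: 101111010 → 1, fb=0
69: 011110100 → 0, fb=0
70: 111101000 → 1, fb=0
71: 111010000 → 1, fb=1
72: 110100001 → 1, fb=1
73: 101000011 → 1, fb=1
74: 010000111 → 0, fb=0
75: 100001110 → 1, fb=0
76: 000011100 → 0, fb=1
77: 000111001 → 0, fb=1
78: 001110011 → 0, fb=0
79: 011100110 → 0, fb=0
80: 111001100 → 1, fb=0
81: 110011000 → 1, fb=0
82: 100110000 → 1, fb=1
83: 001100001 → 0, fb=0
84: 011000010 → 0, fb=0
85: 110000100 → 1, fb=1
86: 100001001 → 1, fb=0
87: 000010010 → 0, fb=0
88: 000100100 → 0, fb=0
89: 001001000 → 0, fb=1
90: 010010001 → 0, fb=0
91: 100100010 → 1, fb=1
92: 001000101 → 0, fb=0
93: 010001010 → 0, fb=1
94: 100010101 → 1, fb=1
95: 000101011 → 0, fb=1
96: 001010111 → 0, fb=0
97: 010101110 → 0, fb=1
98: 101011101 → 1, fb=0
99: 010111010 → 0, fb=1
100: 101110101 → 1, fb=1
101: 011101011 → 0, fb=1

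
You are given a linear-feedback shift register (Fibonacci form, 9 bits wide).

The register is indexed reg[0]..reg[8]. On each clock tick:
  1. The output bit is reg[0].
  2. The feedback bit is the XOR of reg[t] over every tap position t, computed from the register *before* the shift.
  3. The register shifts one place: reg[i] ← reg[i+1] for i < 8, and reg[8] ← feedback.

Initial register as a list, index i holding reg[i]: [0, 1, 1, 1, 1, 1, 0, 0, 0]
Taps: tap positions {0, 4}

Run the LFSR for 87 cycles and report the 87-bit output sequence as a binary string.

tick  register→output (feedback)
  0  011111000→0 (1)
  1  111110001→1 (0)
  2  111100010→1 (1)
  3  111000101→1 (1)
  4  110001011→1 (1)
  5  100010111→1 (0)
  6  000101110→0 (0)
  7  001011100→0 (1)
  8  010111001→0 (1)
  9  101110011→1 (0)
 10  011100110→0 (0)
 11  111001100→1 (1)
 12  110011001→1 (0)
 13  100110010→1 (0)
 14  001100100→0 (0)
 15  011001000→0 (0)
 16  110010000→1 (0)
 17  100100000→1 (1)
 18  001000001→0 (0)
 19  010000010→0 (0)
 20  100000100→1 (1)
 21  000001001→0 (0)
 22  000010010→0 (1)
 23  000100101→0 (0)
 24  001001010→0 (0)
 25  010010100→0 (1)
 26  100101001→1 (1)
 27  001010011→0 (1)
 28  010100111→0 (0)
 29  101001110→1 (1)
 30  010011101→0 (1)
 31  100111011→1 (0)
 32  001110110→0 (1)
 33  011101101→0 (0)
 34  111011010→1 (0)
 35  110110100→1 (0)
 36  101101000→1 (1)
 37  011010001→0 (1)
 38  110100011→1 (1)
 39  101000111→1 (1)
 40  010001111→0 (0)
 41  100011110→1 (0)
 42  000111100→0 (1)
 43  001111001→0 (1)
 44  011110011→0 (1)
 45  111100111→1 (1)
 46  111001111→1 (1)
 47  110011111→1 (0)
 48  100111110→1 (0)
 49  001111100→0 (1)
 50  011111001→0 (1)
 51  111110011→1 (0)
 52  111100110→1 (1)
 53  111001101→1 (1)
 54  110011011→1 (0)
 55  100110110→1 (0)
 56  001101100→0 (0)
 57  011011000→0 (1)
 58  110110001→1 (0)
 59  101100010→1 (1)
 60  011000101→0 (0)
 61  110001010→1 (1)
 62  100010101→1 (0)
 63  000101010→0 (0)
 64  001010100→0 (1)
 65  010101001→0 (0)
 66  101010010→1 (0)
 67  010100100→0 (0)
 68  101001000→1 (1)
 69  010010001→0 (1)
 70  100100011→1 (1)
 71  001000111→0 (0)
 72  010001110→0 (0)
 73  100011100→1 (0)
 74  000111000→0 (1)
 75  001110001→0 (1)
 76  011100011→0 (0)
 77  111000110→1 (1)
 78  110001101→1 (1)
 79  100011011→1 (0)
 80  000110110→0 (1)
 81  001101101→0 (0)
 82  011011010→0 (1)
 83  110110101→1 (0)
 84  101101010→1 (1)
 85  011010101→0 (1)
 86  110101011→1 (1)

011111000101110011001000001001010011101101000111100111110011011000101010010001110001101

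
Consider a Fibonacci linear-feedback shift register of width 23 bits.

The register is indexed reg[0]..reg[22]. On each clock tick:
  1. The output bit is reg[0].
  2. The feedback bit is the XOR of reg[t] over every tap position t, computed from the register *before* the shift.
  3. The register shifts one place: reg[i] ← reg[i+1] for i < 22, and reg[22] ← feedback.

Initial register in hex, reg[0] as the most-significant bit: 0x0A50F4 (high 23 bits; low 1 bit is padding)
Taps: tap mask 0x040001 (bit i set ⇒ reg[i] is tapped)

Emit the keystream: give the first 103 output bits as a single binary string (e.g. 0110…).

0000101001010000111101011011100101101010101111101000011011100010011011100111111000110101011101110100011

tick  register→output (feedback)
  0  00001010010100001111010→0 (1)
  1  00010100101000011110101→0 (1)
  2  00101001010000111101011→0 (0)
  3  01010010100001111010110→0 (1)
  4  10100101000011110101101→1 (1)
  5  01001010000111101011011→0 (1)
  6  10010100001111010110111→1 (0)
  7  00101000011110101101110→0 (0)
  8  01010000111101011011100→0 (1)
  9  10100001111010110111001→1 (0)
 10  01000011110101101110010→0 (1)
 11  10000111101011011100101→1 (1)
 12  00001111010110111001011→0 (0)
 13  00011110101101110010110→0 (1)
 14  00111101011011100101101→0 (0)
 15  01111010110111001011010→0 (1)
 16  11110101101110010110101→1 (0)
 17  11101011011100101101010→1 (1)
 18  11010110111001011010101→1 (0)
 19  10101101110010110101010→1 (1)
 20  01011011100101101010101→0 (1)
 21  10110111001011010101011→1 (1)
 22  01101110010110101010111→0 (1)
 23  11011100101101010101111→1 (1)
 24  10111001011010101011111→1 (0)
 25  01110010110101010111110→0 (1)
 26  11100101101010101111101→1 (0)
 27  11001011010101011111010→1 (0)
 28  10010110101010111110100→1 (0)
 29  00101101010101111101000→0 (0)
 30  01011010101011111010000→0 (1)
 31  10110101010111110100001→1 (1)
 32  01101010101111101000011→0 (0)
 33  11010101011111010000110→1 (1)
 34  10101010111110100001101→1 (1)
 35  01010101111101000011011→0 (1)
 36  10101011111010000110111→1 (0)
 37  01010111110100001101110→0 (0)
 38  10101111101000011011100→1 (0)
 39  01011111010000110111000→0 (1)
 40  10111110100001101110001→1 (0)
 41  01111101000011011100010→0 (0)
 42  11111010000110111000100→1 (1)
 43  11110100001101110001001→1 (1)
 44  11101000011011100010011→1 (0)
 45  11010000110111000100110→1 (1)
 46  10100001101110001001101→1 (1)
 47  01000011011100010011011→0 (1)
 48  10000110111000100110111→1 (0)
 49  00001101110001001101110→0 (0)
 50  00011011100010011011100→0 (1)
 51  00110111000100110111001→0 (1)
 52  01101110001001101110011→0 (1)
 53  11011100010011011100111→1 (1)
 54  10111000100110111001111→1 (1)
 55  01110001001101110011111→0 (1)
 56  11100010011011100111111→1 (0)
 57  11000100110111001111110→1 (0)
 58  10001001101110011111100→1 (0)
 59  00010011011100111111000→0 (1)
 60  00100110111001111110001→0 (1)
 61  01001101110011111100011→0 (0)
 62  10011011100111111000110→1 (1)
 63  00110111001111110001101→0 (0)
 64  01101110011111100011010→0 (1)
 65  11011100111111000110101→1 (0)
 66  10111001111110001101010→1 (1)
 67  01110011111100011010101→0 (1)
 68  11100111111000110101011→1 (1)
 69  11001111110001101010111→1 (0)
 70  10011111100011010101110→1 (1)
 71  00111111000110101011101→0 (1)
 72  01111110001101010111011→0 (1)
 73  11111100011010101110111→1 (0)
 74  11111000110101011101110→1 (1)
 75  11110001101010111011101→1 (0)
 76  11100011010101110111010→1 (0)
 77  11000110101011101110100→1 (0)
 78  10001101010111011101000→1 (1)
 79  00011010101110111010001→0 (1)
 80  00110101011101110100011→0 (0)
 81  01101010111011101000110→0 (0)
 82  11010101110111010001100→1 (1)
 83  10101011101110100011001→1 (0)
 84  01010111011101000110010→0 (1)
 85  10101110111010001100101→1 (1)
 86  01011101110100011001011→0 (0)
 87  10111011101000110010110→1 (0)
 88  01110111010001100101100→0 (0)
 89  11101110100011001011000→1 (0)
 90  11011101000110010110000→1 (0)
 91  10111010001100101100000→1 (1)
 92  01110100011001011000001→0 (0)
 93  11101000110010110000010→1 (1)
 94  11010001100101100000101→1 (1)
 95  10100011001011000001011→1 (1)
 96  01000110010110000010111→0 (1)
 97  10001100101100000101111→1 (1)
 98  00011001011000001011111→0 (1)
 99  00110010110000010111111→0 (1)
100  01100101100000101111111→0 (1)
101  11001011000001011111111→1 (0)
102  10010110000010111111110→1 (0)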